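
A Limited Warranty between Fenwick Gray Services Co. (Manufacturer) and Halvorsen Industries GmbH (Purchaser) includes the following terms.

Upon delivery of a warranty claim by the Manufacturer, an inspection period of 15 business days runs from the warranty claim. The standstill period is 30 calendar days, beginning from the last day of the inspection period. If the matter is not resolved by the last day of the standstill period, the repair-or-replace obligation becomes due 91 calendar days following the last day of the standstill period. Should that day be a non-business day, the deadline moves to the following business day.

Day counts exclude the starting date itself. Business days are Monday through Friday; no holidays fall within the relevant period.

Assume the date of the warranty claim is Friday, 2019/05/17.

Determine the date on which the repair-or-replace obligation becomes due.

2019/10/07

The last day of the inspection period: 15 business days after Friday, 2019/05/17, skipping weekends — May 20, May 21, May 22, May 23, …, Jun 5, Jun 6, Jun 7 — lands on Friday, 2019/06/07.
Adding 30 calendar days to 2019/06/07 gives 2019/07/07, which is the last day of the standstill period.
Adding 91 calendar days to 2019/07/07 gives 2019/10/06, which is the date on which the repair-or-replace obligation becomes due. That falls on a Sunday, so it rolls to the next business day, Monday, 2019/10/07.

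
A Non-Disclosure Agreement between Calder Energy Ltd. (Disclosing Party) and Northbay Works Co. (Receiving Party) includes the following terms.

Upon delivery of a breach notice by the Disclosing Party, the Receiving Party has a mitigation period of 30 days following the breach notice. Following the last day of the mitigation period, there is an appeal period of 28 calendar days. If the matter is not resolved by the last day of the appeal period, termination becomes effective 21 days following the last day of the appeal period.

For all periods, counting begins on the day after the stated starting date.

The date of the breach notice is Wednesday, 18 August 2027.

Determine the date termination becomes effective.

The last day of the mitigation period: 18 August 2027 + 30 days = 17 September 2027.
Adding 28 calendar days to 17 September 2027 gives 15 October 2027, which is the last day of the appeal period.
Adding 21 calendar days to 15 October 2027 gives 5 November 2027, which is the date termination becomes effective.

5 November 2027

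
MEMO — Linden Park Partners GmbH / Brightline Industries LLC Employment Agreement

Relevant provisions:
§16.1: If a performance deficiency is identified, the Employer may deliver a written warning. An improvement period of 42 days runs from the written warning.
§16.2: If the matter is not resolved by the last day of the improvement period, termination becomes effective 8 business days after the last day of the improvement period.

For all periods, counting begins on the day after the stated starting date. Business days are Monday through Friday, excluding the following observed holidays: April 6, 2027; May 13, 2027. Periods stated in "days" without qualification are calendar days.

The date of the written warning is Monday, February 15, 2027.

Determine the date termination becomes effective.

April 9, 2027

The last day of the improvement period: 42 calendar days after February 15, 2027 is March 29, 2027.
From Monday, March 29, 2027, 8 business days (Mar 30, Mar 31, Apr 1, Apr 2, Apr 5, Apr 7, Apr 8, Apr 9, skipping weekends and the listed holiday on Apr 6) brings us to Friday, April 9, 2027, which is the date termination becomes effective.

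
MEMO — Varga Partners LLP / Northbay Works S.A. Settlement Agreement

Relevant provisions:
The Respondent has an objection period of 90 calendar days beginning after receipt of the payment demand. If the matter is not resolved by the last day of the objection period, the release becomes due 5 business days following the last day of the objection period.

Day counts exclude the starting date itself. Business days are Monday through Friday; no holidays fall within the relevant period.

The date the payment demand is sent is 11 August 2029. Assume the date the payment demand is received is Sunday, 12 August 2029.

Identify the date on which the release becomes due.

Adding 90 calendar days to 12 August 2029 gives 10 November 2029, which is the last day of the objection period.
The date on which the release becomes due: counting 5 business days from Saturday, 10 November 2029 (Nov 12, Nov 13, Nov 14, Nov 15, Nov 16, skipping weekends) reaches Friday, 16 November 2029.

16 November 2029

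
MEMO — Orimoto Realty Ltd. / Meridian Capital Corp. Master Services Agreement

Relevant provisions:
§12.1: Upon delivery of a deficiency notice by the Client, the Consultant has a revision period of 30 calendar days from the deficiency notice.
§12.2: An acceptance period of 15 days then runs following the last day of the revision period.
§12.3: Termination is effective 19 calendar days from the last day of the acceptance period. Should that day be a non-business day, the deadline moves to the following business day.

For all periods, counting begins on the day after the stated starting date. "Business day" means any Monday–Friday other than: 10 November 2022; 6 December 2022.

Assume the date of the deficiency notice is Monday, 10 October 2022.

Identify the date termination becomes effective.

Adding 30 calendar days to 10 October 2022 gives 9 November 2022, which is the last day of the revision period.
The last day of the acceptance period: 9 November 2022 + 15 days = 24 November 2022.
The date termination becomes effective: 24 November 2022 + 19 days = 13 December 2022. 13 December 2022 is a Tuesday and is not a listed holiday, so no roll-forward applies.

13 December 2022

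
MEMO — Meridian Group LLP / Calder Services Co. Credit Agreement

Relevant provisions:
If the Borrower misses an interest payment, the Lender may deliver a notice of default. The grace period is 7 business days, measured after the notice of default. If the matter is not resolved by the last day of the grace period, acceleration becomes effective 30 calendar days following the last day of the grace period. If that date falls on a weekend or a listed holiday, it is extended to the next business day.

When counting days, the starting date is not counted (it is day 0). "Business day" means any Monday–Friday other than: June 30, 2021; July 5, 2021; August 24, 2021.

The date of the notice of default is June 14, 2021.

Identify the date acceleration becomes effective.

July 23, 2021

From Monday, June 14, 2021, 7 business days (Jun 15, Jun 16, Jun 17, Jun 18, Jun 21, Jun 22, Jun 23, skipping weekends) brings us to Wednesday, June 23, 2021, which is the last day of the grace period.
The date acceleration becomes effective: June 23, 2021 + 30 days = July 23, 2021. July 23, 2021 is a Friday and is not a listed holiday, so no roll-forward applies.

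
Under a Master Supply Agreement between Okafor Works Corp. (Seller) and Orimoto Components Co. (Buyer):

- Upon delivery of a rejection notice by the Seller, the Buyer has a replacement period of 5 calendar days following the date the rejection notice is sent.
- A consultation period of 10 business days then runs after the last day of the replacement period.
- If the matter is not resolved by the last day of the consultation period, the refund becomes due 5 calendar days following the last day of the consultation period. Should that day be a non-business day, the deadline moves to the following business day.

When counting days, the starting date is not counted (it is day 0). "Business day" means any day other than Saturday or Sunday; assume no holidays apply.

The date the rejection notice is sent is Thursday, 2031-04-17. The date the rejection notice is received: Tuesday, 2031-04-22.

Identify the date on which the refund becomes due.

2031-05-12

Adding 5 calendar days to 2031-04-17 gives 2031-04-22, which is the last day of the replacement period.
The last day of the consultation period: 10 business days after Tuesday, 2031-04-22, skipping weekends — Apr 23, Apr 24, Apr 25, Apr 28, Apr 29, Apr 30, May 1, May 2, May 5, May 6 — lands on Tuesday, 2031-05-06.
The date on which the refund becomes due: 5 calendar days after 2031-05-06 is 2031-05-11. That falls on a Sunday, so it rolls to the next business day, Monday, 2031-05-12.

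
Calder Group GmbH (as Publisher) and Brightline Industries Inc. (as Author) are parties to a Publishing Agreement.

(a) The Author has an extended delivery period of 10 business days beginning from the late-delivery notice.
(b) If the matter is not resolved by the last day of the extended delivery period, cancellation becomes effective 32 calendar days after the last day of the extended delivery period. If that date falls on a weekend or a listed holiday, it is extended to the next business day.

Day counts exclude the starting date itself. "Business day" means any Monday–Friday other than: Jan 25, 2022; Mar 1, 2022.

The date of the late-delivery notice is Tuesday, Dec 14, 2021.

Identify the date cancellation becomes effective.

The last day of the extended delivery period: 10 business days after Tuesday, Dec 14, 2021, skipping weekends — Dec 15, Dec 16, Dec 17, Dec 20, Dec 21, Dec 22, Dec 23, Dec 24, Dec 27, Dec 28 — lands on Tuesday, Dec 28, 2021.
Adding 32 calendar days to Dec 28, 2021 gives Jan 29, 2022, which is the date cancellation becomes effective. That falls on a Saturday, so it rolls to the next business day, Monday, Jan 31, 2022.

Jan 31, 2022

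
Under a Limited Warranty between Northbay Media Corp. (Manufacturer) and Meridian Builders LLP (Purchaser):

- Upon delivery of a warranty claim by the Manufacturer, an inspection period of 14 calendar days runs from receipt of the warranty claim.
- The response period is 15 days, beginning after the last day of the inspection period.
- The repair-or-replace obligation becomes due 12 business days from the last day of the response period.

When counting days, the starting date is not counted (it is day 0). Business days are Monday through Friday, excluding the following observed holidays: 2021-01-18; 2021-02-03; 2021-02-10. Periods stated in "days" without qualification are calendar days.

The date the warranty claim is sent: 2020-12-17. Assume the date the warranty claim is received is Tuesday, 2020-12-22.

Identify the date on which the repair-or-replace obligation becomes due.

2021-02-08

The last day of the inspection period: 2020-12-22 + 14 days = 2021-01-05.
The last day of the response period: 2021-01-05 + 15 days = 2021-01-20.
The date on which the repair-or-replace obligation becomes due: counting 12 business days from Wednesday, 2021-01-20 (Jan 21, Jan 22, Jan 25, Jan 26, …, Feb 4, Feb 5, Feb 8, skipping weekends and the listed holiday on Feb 3) reaches Monday, 2021-02-08.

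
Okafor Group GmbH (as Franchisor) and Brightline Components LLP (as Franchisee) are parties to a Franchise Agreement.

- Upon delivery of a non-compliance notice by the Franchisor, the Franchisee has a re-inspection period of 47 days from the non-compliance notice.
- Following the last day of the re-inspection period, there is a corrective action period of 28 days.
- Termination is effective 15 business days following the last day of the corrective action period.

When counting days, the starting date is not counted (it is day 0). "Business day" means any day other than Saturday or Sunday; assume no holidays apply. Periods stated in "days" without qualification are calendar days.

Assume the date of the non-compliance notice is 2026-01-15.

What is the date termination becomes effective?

Adding 47 calendar days to 2026-01-15 gives 2026-03-03, which is the last day of the re-inspection period.
The last day of the corrective action period: 2026-03-03 + 28 days = 2026-03-31.
The date termination becomes effective: 15 business days after Tuesday, 2026-03-31, skipping weekends — Apr 1, Apr 2, Apr 3, Apr 6, …, Apr 17, Apr 20, Apr 21 — lands on Tuesday, 2026-04-21.

2026-04-21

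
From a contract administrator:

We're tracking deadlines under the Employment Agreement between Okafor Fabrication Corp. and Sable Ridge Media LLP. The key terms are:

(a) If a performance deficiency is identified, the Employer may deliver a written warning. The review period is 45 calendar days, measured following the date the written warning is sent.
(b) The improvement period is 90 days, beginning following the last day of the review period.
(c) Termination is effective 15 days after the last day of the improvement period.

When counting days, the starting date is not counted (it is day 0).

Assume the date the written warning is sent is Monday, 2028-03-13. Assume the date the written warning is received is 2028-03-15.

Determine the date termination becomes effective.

2028-08-10

The last day of the review period: 2028-03-13 + 45 days = 2028-04-27.
Adding 90 calendar days to 2028-04-27 gives 2028-07-26, which is the last day of the improvement period.
The date termination becomes effective: 2028-07-26 + 15 days = 2028-08-10.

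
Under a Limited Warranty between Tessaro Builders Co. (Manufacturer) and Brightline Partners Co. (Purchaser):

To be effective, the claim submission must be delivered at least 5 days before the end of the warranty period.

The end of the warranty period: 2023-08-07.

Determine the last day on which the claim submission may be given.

Counting back 5 calendar days from 2023-08-07 gives 2023-08-02.

2023-08-02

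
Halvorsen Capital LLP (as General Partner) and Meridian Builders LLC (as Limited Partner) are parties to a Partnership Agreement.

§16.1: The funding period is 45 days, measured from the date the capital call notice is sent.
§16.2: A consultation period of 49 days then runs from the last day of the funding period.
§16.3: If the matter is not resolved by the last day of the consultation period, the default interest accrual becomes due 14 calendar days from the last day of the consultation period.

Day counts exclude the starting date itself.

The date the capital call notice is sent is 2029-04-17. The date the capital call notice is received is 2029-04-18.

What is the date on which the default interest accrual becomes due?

2029-08-03

The last day of the funding period: 2029-04-17 + 45 days = 2029-06-01.
The last day of the consultation period: 49 calendar days after 2029-06-01 is 2029-07-20.
The date on which the default interest accrual becomes due: 14 calendar days after 2029-07-20 is 2029-08-03.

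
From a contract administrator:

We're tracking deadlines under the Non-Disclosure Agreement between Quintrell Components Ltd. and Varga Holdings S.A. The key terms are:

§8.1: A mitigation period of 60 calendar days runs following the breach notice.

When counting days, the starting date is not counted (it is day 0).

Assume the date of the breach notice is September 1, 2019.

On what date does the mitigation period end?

October 31, 2019

The last day of the mitigation period: September 1, 2019 + 60 days = October 31, 2019.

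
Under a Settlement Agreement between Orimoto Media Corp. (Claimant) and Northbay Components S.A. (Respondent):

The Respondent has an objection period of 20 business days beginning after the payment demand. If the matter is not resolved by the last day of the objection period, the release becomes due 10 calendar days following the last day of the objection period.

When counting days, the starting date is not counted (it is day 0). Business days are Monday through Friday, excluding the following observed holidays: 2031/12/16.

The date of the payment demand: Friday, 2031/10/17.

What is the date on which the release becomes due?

2031/11/24

From Friday, 2031/10/17, 20 business days (Oct 20, Oct 21, Oct 22, Oct 23, …, Nov 12, Nov 13, Nov 14, skipping weekends) brings us to Friday, 2031/11/14, which is the last day of the objection period.
The date on which the release becomes due: 2031/11/14 + 10 days = 2031/11/24.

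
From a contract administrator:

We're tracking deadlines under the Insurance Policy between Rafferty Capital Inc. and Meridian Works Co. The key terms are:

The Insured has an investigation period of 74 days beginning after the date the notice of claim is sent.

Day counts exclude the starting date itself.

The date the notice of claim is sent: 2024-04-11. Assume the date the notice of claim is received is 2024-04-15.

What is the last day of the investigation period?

2024-06-24

Adding 74 calendar days to 2024-04-11 gives 2024-06-24, which is the last day of the investigation period.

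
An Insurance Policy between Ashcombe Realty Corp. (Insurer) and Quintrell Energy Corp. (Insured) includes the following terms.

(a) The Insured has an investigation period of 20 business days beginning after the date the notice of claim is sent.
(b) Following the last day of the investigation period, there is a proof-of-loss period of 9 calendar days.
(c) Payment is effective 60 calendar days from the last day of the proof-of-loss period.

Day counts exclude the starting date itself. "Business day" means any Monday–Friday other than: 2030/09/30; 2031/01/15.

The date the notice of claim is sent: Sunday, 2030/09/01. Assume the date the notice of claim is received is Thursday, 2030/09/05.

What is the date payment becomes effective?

2030/12/05

From Sunday, 2030/09/01, 20 business days (Sep 2, Sep 3, Sep 4, Sep 5, …, Sep 25, Sep 26, Sep 27, skipping weekends) brings us to Friday, 2030/09/27, which is the last day of the investigation period.
Adding 9 calendar days to 2030/09/27 gives 2030/10/06, which is the last day of the proof-of-loss period.
The date payment becomes effective: 60 calendar days after 2030/10/06 is 2030/12/05.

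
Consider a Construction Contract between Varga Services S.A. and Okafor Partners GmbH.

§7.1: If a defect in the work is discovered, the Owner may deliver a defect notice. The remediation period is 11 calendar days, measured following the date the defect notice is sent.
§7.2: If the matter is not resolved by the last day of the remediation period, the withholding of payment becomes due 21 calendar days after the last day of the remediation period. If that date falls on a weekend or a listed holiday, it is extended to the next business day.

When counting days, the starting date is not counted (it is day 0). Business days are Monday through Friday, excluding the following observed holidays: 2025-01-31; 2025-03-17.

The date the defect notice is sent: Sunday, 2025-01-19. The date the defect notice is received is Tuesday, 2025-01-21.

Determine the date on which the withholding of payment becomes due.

The last day of the remediation period: 11 calendar days after 2025-01-19 is 2025-01-30.
Adding 21 calendar days to 2025-01-30 gives 2025-02-20, which is the date on which the withholding of payment becomes due. 2025-02-20 is a Thursday and is not a listed holiday, so no roll-forward applies.

2025-02-20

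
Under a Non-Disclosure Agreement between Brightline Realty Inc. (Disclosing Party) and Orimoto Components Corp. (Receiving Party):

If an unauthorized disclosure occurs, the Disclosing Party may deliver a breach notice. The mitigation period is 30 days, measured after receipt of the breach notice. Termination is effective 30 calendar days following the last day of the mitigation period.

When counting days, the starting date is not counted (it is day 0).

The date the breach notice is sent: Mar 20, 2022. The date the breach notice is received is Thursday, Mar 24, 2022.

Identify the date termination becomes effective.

Adding 30 calendar days to Mar 24, 2022 gives Apr 23, 2022, which is the last day of the mitigation period.
Adding 30 calendar days to Apr 23, 2022 gives May 23, 2022, which is the date termination becomes effective.

May 23, 2022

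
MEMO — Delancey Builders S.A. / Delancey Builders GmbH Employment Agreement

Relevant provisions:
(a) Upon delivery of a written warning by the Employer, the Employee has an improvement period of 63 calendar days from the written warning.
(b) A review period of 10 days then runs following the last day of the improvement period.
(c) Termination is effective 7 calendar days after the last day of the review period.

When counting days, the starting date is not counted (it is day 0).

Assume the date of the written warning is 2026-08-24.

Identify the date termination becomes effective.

2026-11-12

The last day of the improvement period: 2026-08-24 + 63 days = 2026-10-26.
The last day of the review period: 10 calendar days after 2026-10-26 is 2026-11-05.
The date termination becomes effective: 7 calendar days after 2026-11-05 is 2026-11-12.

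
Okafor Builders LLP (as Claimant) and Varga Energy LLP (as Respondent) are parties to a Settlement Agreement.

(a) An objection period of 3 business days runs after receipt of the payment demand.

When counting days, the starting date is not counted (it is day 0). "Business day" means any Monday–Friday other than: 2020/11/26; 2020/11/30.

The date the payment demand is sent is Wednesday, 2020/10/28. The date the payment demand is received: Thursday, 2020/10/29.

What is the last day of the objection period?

The last day of the objection period: counting 3 business days from Thursday, 2020/10/29 (Oct 30, Nov 2, Nov 3, skipping weekends) reaches Tuesday, 2020/11/03.

2020/11/03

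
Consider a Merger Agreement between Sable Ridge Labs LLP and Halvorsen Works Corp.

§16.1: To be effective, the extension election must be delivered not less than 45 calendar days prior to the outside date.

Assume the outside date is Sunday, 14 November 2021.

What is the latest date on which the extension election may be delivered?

14 November 2021 minus 45 days is 30 September 2021.

30 September 2021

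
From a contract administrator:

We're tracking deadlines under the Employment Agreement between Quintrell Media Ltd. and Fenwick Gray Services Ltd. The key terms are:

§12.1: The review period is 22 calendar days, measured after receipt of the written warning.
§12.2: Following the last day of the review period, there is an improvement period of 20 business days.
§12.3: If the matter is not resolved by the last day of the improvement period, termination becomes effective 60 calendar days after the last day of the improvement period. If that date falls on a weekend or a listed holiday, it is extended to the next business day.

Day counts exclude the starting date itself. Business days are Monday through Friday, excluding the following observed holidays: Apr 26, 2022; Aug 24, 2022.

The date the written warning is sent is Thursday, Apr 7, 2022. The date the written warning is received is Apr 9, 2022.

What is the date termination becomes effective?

Jul 26, 2022

The last day of the review period: Apr 9, 2022 + 22 days = May 1, 2022.
From Sunday, May 1, 2022, 20 business days (May 2, May 3, May 4, May 5, …, May 25, May 26, May 27, skipping weekends) brings us to Friday, May 27, 2022, which is the last day of the improvement period.
The date termination becomes effective: May 27, 2022 + 60 days = Jul 26, 2022. Jul 26, 2022 is a Tuesday and is not a listed holiday, so no roll-forward applies.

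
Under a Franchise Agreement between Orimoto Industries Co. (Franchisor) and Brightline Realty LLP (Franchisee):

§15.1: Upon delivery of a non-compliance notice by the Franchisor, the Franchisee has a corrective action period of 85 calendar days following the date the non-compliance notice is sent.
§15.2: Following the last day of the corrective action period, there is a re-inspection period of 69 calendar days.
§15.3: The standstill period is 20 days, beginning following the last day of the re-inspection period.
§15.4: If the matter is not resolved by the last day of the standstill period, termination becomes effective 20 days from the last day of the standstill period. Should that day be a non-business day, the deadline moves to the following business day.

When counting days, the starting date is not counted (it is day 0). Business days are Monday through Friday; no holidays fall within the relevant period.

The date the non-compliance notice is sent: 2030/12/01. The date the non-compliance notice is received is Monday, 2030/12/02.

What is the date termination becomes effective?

The last day of the corrective action period: 85 calendar days after 2030/12/01 is 2031/02/24.
The last day of the re-inspection period: 69 calendar days after 2031/02/24 is 2031/05/04.
Adding 20 calendar days to 2031/05/04 gives 2031/05/24, which is the last day of the standstill period.
The date termination becomes effective: 2031/05/24 + 20 days = 2031/06/13. 2031/06/13 is a Friday, so no roll-forward applies.

2031/06/13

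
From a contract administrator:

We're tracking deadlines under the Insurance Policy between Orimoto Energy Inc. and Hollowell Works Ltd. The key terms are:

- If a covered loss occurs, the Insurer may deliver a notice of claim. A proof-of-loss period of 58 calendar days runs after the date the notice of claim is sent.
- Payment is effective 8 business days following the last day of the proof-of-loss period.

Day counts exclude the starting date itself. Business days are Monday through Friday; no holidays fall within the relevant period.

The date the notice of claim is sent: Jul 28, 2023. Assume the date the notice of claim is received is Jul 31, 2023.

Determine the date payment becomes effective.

The last day of the proof-of-loss period: 58 calendar days after Jul 28, 2023 is Sep 24, 2023.
The date payment becomes effective: 8 business days after Sunday, Sep 24, 2023, skipping weekends — Sep 25, Sep 26, Sep 27, Sep 28, Sep 29, Oct 2, Oct 3, Oct 4 — lands on Wednesday, Oct 4, 2023.

Oct 4, 2023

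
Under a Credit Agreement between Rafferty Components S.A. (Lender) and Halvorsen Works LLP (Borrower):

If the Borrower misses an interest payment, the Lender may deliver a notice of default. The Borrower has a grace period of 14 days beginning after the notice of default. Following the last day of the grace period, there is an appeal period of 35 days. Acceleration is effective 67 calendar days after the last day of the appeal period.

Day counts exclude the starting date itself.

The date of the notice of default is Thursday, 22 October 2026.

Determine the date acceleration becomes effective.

15 February 2027

Adding 14 calendar days to 22 October 2026 gives 5 November 2026, which is the last day of the grace period.
Adding 35 calendar days to 5 November 2026 gives 10 December 2026, which is the last day of the appeal period.
Adding 67 calendar days to 10 December 2026 gives 15 February 2027, which is the date acceleration becomes effective.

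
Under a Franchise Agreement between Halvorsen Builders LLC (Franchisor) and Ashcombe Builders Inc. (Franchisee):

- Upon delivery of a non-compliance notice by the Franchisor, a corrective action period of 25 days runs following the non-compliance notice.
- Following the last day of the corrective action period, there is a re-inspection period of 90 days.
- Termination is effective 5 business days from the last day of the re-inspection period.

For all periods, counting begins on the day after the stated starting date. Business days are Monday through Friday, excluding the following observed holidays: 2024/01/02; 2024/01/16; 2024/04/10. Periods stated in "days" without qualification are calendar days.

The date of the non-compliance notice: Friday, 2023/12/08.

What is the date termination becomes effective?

2024/04/08

The last day of the corrective action period: 2023/12/08 + 25 days = 2024/01/02.
The last day of the re-inspection period: 2024/01/02 + 90 days = 2024/04/01.
The date termination becomes effective: counting 5 business days from Monday, 2024/04/01 (Apr 2, Apr 3, Apr 4, Apr 5, Apr 8, skipping weekends) reaches Monday, 2024/04/08.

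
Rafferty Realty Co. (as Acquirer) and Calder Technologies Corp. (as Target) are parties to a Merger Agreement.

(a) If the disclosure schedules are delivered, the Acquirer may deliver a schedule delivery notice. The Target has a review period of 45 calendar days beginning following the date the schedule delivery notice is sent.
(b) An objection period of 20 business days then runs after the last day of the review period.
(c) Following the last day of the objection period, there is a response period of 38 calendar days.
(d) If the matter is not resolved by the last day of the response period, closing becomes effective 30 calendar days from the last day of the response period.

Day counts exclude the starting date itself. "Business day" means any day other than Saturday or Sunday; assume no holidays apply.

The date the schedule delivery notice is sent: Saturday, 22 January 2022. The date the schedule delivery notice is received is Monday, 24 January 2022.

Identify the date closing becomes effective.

12 June 2022

The last day of the review period: 45 calendar days after 22 January 2022 is 8 March 2022.
The last day of the objection period: 20 business days after Tuesday, 8 March 2022, skipping weekends — Mar 9, Mar 10, Mar 11, Mar 14, …, Apr 1, Apr 4, Apr 5 — lands on Tuesday, 5 April 2022.
Adding 38 calendar days to 5 April 2022 gives 13 May 2022, which is the last day of the response period.
The date closing becomes effective: 30 calendar days after 13 May 2022 is 12 June 2022.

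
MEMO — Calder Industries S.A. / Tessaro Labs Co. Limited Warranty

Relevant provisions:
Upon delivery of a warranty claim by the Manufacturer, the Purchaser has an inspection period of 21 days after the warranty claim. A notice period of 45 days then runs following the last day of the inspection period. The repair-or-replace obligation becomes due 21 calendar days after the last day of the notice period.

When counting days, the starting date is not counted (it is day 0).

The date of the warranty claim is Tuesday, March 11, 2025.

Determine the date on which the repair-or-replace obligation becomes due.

Adding 21 calendar days to March 11, 2025 gives April 1, 2025, which is the last day of the inspection period.
The last day of the notice period: 45 calendar days after April 1, 2025 is May 16, 2025.
The date on which the repair-or-replace obligation becomes due: 21 calendar days after May 16, 2025 is June 6, 2025.

June 6, 2025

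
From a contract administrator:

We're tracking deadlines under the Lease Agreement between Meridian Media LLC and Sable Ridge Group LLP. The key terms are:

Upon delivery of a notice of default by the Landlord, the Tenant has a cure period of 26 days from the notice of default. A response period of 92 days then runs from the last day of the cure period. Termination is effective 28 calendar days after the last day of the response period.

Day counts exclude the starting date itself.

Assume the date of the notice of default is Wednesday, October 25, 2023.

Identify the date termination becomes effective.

The last day of the cure period: October 25, 2023 + 26 days = November 20, 2023.
The last day of the response period: November 20, 2023 + 92 days = February 20, 2024.
The date termination becomes effective: February 20, 2024 + 28 days = March 19, 2024.

March 19, 2024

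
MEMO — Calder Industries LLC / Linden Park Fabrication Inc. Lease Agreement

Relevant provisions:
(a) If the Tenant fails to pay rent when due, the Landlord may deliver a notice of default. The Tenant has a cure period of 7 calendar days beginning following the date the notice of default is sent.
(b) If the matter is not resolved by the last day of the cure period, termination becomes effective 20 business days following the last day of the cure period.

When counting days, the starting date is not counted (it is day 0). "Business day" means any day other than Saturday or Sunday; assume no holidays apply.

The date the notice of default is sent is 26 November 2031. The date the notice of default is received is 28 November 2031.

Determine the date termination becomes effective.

31 December 2031

The last day of the cure period: 7 calendar days after 26 November 2031 is 3 December 2031.
The date termination becomes effective: counting 20 business days from Wednesday, 3 December 2031 (Dec 4, Dec 5, Dec 8, Dec 9, …, Dec 29, Dec 30, Dec 31, skipping weekends) reaches Wednesday, 31 December 2031.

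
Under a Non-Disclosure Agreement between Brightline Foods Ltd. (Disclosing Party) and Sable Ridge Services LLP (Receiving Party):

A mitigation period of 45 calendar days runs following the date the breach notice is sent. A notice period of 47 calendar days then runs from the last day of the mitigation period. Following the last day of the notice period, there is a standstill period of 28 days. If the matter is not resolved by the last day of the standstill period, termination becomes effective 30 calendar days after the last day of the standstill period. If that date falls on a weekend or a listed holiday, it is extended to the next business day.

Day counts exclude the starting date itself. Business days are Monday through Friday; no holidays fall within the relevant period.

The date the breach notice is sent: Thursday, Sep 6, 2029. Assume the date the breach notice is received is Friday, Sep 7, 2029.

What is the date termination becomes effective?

Feb 4, 2030

The last day of the mitigation period: 45 calendar days after Sep 6, 2029 is Oct 21, 2029.
Adding 47 calendar days to Oct 21, 2029 gives Dec 7, 2029, which is the last day of the notice period.
Adding 28 calendar days to Dec 7, 2029 gives Jan 4, 2030, which is the last day of the standstill period.
The date termination becomes effective: 30 calendar days after Jan 4, 2030 is Feb 3, 2030. That falls on a Sunday, so it rolls to the next business day, Monday, Feb 4, 2030.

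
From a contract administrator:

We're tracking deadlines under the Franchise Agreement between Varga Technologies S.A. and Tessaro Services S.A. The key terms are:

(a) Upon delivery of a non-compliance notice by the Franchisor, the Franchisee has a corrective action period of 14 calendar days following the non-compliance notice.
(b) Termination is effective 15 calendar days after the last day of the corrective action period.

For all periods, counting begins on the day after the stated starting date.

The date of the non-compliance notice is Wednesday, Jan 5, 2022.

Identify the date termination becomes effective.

Feb 3, 2022

Adding 14 calendar days to Jan 5, 2022 gives Jan 19, 2022, which is the last day of the corrective action period.
The date termination becomes effective: 15 calendar days after Jan 19, 2022 is Feb 3, 2022.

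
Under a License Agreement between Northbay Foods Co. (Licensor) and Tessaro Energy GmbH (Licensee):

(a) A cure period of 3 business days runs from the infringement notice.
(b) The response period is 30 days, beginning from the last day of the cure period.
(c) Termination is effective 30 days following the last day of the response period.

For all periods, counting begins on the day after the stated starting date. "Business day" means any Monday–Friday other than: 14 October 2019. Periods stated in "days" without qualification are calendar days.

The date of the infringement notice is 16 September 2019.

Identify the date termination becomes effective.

The last day of the cure period: 3 business days after Monday, 16 September 2019, skipping weekends — Sep 17, Sep 18, Sep 19 — lands on Thursday, 19 September 2019.
Adding 30 calendar days to 19 September 2019 gives 19 October 2019, which is the last day of the response period.
Adding 30 calendar days to 19 October 2019 gives 18 November 2019, which is the date termination becomes effective.

18 November 2019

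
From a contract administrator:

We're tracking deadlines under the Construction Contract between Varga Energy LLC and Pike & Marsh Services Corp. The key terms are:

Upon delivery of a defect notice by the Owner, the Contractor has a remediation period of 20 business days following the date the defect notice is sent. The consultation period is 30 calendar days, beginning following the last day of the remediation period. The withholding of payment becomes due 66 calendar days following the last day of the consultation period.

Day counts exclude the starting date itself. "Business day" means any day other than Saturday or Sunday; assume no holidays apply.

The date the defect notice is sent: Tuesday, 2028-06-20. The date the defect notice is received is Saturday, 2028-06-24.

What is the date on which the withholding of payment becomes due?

2028-10-22

The last day of the remediation period: counting 20 business days from Tuesday, 2028-06-20 (Jun 21, Jun 22, Jun 23, Jun 26, …, Jul 14, Jul 17, Jul 18, skipping weekends) reaches Tuesday, 2028-07-18.
The last day of the consultation period: 2028-07-18 + 30 days = 2028-08-17.
The date on which the withholding of payment becomes due: 66 calendar days after 2028-08-17 is 2028-10-22.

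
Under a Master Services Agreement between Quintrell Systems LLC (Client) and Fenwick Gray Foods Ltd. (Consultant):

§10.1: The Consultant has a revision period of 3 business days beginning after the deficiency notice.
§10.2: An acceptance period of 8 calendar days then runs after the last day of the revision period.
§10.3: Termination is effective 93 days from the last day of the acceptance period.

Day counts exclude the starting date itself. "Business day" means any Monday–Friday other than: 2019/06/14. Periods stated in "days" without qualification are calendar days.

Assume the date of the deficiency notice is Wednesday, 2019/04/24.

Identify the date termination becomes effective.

From Wednesday, 2019/04/24, 3 business days (Apr 25, Apr 26, Apr 29, skipping weekends) brings us to Monday, 2019/04/29, which is the last day of the revision period.
Adding 8 calendar days to 2019/04/29 gives 2019/05/07, which is the last day of the acceptance period.
Adding 93 calendar days to 2019/05/07 gives 2019/08/08, which is the date termination becomes effective.

2019/08/08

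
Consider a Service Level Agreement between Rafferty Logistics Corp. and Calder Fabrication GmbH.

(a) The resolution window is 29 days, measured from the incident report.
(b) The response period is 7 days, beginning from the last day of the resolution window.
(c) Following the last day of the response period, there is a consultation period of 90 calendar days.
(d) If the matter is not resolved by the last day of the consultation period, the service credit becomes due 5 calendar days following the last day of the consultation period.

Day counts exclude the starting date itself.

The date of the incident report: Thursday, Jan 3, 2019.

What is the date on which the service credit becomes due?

The last day of the resolution window: Jan 3, 2019 + 29 days = Feb 1, 2019.
The last day of the response period: 7 calendar days after Feb 1, 2019 is Feb 8, 2019.
Adding 90 calendar days to Feb 8, 2019 gives May 9, 2019, which is the last day of the consultation period.
The date on which the service credit becomes due: May 9, 2019 + 5 days = May 14, 2019.

May 14, 2019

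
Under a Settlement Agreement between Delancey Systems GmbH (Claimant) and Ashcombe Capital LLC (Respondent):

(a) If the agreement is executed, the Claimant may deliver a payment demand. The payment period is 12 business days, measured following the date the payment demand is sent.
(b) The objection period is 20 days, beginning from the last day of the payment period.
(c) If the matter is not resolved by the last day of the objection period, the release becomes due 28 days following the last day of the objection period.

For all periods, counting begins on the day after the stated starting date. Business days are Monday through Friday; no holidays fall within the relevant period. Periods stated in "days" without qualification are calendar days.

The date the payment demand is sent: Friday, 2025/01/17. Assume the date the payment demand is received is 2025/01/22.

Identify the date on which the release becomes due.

From Friday, 2025/01/17, 12 business days (Jan 20, Jan 21, Jan 22, Jan 23, …, Jan 31, Feb 3, Feb 4, skipping weekends) brings us to Tuesday, 2025/02/04, which is the last day of the payment period.
Adding 20 calendar days to 2025/02/04 gives 2025/02/24, which is the last day of the objection period.
The date on which the release becomes due: 2025/02/24 + 28 days = 2025/03/24.

2025/03/24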